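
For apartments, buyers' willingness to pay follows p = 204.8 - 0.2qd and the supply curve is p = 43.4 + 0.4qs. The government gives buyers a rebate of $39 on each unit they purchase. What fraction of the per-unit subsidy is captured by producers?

Producer share = 2/3

Pre-subsidy: 204.8 - 0.2q = 43.4 + 0.4q gives q* = 269 and p* = 151.
With the rebate, buyers effectively pay pb = ps − 39, where ps is the price sellers receive.
On the curves, pb = 204.8 - 0.2q and ps = 43.4 + 0.4q; the wedge ps − pb = 39 gives 43.4 + 0.4q − (204.8 - 0.2q) = 39, so q' = 334.
Then pb = 204.8 − 0.2·334 = 138 and ps = 43.4 + 0.4·334 = 177.
Buyers' price falls by p* − pb = 151 − 138 = 13; sellers' price rises by ps − p* = 177 − 151 = 26.
So producers capture 26/39 = 2/3 of each unit of subsidy.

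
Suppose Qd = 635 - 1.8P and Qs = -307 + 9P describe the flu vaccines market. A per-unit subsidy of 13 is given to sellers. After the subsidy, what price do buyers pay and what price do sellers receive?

Pre-subsidy: 635 - 1.8P = -307 + 9P gives P* = 785/9, Q* = 478.
With the subsidy, sellers receive Ps = Pb + 13 for each unit, where Pb is the price buyers pay.
Supply in terms of Pb becomes Qs = -307 + 9(Pb + 13) = -190 + 9Pb. Setting this equal to demand: 635 - 1.8Pb = -190 + 9Pb, so Pb = 1375/18.
Sellers receive Ps = 1375/18 + 13 = 1609/18; Q' = 635 − 1.8·(1375/18) = 497.5.

Buyers pay 1375/18; sellers receive 1609/18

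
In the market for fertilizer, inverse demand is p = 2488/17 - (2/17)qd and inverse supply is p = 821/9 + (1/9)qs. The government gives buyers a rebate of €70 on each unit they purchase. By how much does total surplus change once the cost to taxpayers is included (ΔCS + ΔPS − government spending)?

Net change in total surplus = -€10710

Pre-subsidy: 2488/17 - (2/17)q = 821/9 + (1/9)q gives q* = 241 and p* = 118.
With the rebate, buyers effectively pay pb = ps − 70, where ps is the price sellers receive.
On the curves, pb = 2488/17 - (2/17)q and ps = 821/9 + (1/9)q; the wedge ps − pb = 70 gives 821/9 + (1/9)q − (2488/17 - (2/17)q) = 70, so q' = 547.
Then pb = 2488/17 − (2/17)·547 = 82 and ps = 821/9 + (1/9)·547 = 152.
ΔCS = ½(241 + 547)(118 − 82) = 14184; ΔPS = ½(241 + 547)(152 − 118) = 13396.
Government spending = 70 × 547 = 38290.
Net change = 14184 + 13396 − 38290 = -10710. The loss equals the DWL triangle ½·70·306.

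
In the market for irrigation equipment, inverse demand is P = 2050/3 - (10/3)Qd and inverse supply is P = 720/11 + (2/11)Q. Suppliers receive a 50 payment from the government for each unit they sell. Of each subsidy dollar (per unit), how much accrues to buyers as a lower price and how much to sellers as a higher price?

Pre-subsidy: 2050/3 - (10/3)Q = 720/11 + (2/11)Q gives Q* = 10195/58 and P* = 2825/29.
With the subsidy, sellers receive Ps = Pb + 50 for each unit, where Pb is the price buyers pay.
On the curves, Pb = 2050/3 - (10/3)Q and Ps = 720/11 + (2/11)Q; the wedge Ps − Pb = 50 gives 720/11 + (2/11)Q − (2050/3 - (10/3)Q) = 50, so Q' = 190.
Then Pb = 2050/3 − (10/3)·190 = 50 and Ps = 720/11 + (2/11)·190 = 100.
Buyers' price falls by P* − Pb = 2825/29 − 50 = 1375/29; sellers' price rises by Ps − P* = 100 − 2825/29 = 75/29.

Buyers gain 1375/29 per unit; sellers gain 75/29 per unit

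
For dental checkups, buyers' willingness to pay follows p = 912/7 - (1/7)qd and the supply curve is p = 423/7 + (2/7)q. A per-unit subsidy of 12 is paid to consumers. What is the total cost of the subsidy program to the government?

Pre-subsidy: 912/7 - (1/7)q = 423/7 + (2/7)q gives q* = 163 and p* = 107.
With the rebate, buyers effectively pay pb = ps − 12, where ps is the price sellers receive.
On the curves, pb = 912/7 - (1/7)q and ps = 423/7 + (2/7)q; the wedge ps − pb = 12 gives 423/7 + (2/7)q − (912/7 - (1/7)q) = 12, so q' = 191.
Then pb = 912/7 − (1/7)·191 = 103 and ps = 423/7 + (2/7)·191 = 115.
Government outlay = subsidy × quantity = 12 × 191 = 2292.

Government cost = 2292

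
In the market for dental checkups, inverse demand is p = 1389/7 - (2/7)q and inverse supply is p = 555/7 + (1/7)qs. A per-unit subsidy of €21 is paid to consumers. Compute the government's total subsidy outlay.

Government cost = €6867

Pre-subsidy: 1389/7 - (2/7)q = 555/7 + (1/7)q gives q* = 278 and p* = 119.
With the rebate, buyers effectively pay pb = ps − 21, where ps is the price sellers receive.
On the curves, pb = 1389/7 - (2/7)q and ps = 555/7 + (1/7)q; the wedge ps − pb = 21 gives 555/7 + (1/7)q − (1389/7 - (2/7)q) = 21, so q' = 327.
Then pb = 1389/7 − (2/7)·327 = 105 and ps = 555/7 + (1/7)·327 = 126.
Government outlay = subsidy × quantity = 21 × 327 = 6867.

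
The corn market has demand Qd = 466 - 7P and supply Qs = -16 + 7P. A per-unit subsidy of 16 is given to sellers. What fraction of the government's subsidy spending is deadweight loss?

Pre-subsidy: 466 - 7P = -16 + 7P gives P* = 241/7, Q* = 225.
With the subsidy, sellers receive Ps = Pb + 16 for each unit, where Pb is the price buyers pay.
Supply in terms of Pb becomes Qs = -16 + 7(Pb + 16) = 96 + 7Pb. Setting this equal to demand: 466 - 7Pb = 96 + 7Pb, so Pb = 185/7.
Sellers receive Ps = 185/7 + 16 = 297/7; Q' = 466 − 7·(185/7) = 281.
ΔCS = ½(225 + 281)(241/7 − 185/7) = 2024; ΔPS = ½(225 + 281)(297/7 − 241/7) = 2024.
Government spending = 16 × 281 = 4496.
DWL = ½ × 16 × (281 − 225) = 448; fraction = 448 / 4496 = 28/281.

DWL / government spending = 28/281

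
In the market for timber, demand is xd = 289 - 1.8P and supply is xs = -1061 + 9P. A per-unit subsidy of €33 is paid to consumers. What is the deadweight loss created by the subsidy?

Deadweight loss = €816.75

Pre-subsidy: 289 - 1.8P = -1061 + 9P gives P* = 125, x* = 64.
With the rebate, buyers effectively pay Pb = Ps − 33, where Ps is the price sellers receive.
Demand in terms of Ps becomes xd = 289 − 1.8(Ps − 33) = 348.4 - 1.8Ps. Setting this equal to supply: 348.4 - 1.8Ps = -1061 + 9Ps, so Ps = 130.5.
Buyers pay Pb = 130.5 − 33 = 97.5; x' = -1061 + 9·130.5 = 113.5.
The subsidy expands output by 113.5 − 64 = 49.5 past the efficient level; on those units the gap between marginal cost and willingness to pay runs from 0 up to 33.
DWL = ½ × 33 × 49.5 = 816.75.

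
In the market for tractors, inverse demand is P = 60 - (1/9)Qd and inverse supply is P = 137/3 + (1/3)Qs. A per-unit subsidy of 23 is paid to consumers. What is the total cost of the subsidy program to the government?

Pre-subsidy: 60 - (1/9)Q = 137/3 + (1/3)Q gives Q* = 32.25 and P* = 677/12.
With the rebate, buyers effectively pay Pb = Ps − 23, where Ps is the price sellers receive.
On the curves, Pb = 60 - (1/9)Q and Ps = 137/3 + (1/3)Q; the wedge Ps − Pb = 23 gives 137/3 + (1/3)Q − (60 - (1/9)Q) = 23, so Q' = 84.
Then Pb = 60 − (1/9)·84 = 152/3 and Ps = 137/3 + (1/3)·84 = 221/3.
Government outlay = subsidy × quantity = 23 × 84 = 1932.

Government cost = 1932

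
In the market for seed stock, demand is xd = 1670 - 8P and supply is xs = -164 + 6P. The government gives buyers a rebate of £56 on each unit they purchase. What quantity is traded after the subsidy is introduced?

x' = 814

Pre-subsidy: 1670 - 8P = -164 + 6P gives P* = 131, x* = 622.
With the rebate, buyers effectively pay Pb = Ps − 56, where Ps is the price sellers receive.
Demand in terms of Ps becomes xd = 1670 − 8(Ps − 56) = 2118 - 8Ps. Setting this equal to supply: 2118 - 8Ps = -164 + 6Ps, so Ps = 163.
Buyers pay Pb = 163 − 56 = 107; x' = -164 + 6·163 = 814.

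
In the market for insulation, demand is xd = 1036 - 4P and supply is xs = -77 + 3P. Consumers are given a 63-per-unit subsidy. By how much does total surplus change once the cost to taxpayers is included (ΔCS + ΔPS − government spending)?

Pre-subsidy: 1036 - 4P = -77 + 3P gives P* = 159, x* = 400.
With the rebate, buyers effectively pay Pb = Ps − 63, where Ps is the price sellers receive.
Demand in terms of Ps becomes xd = 1036 − 4(Ps − 63) = 1288 - 4Ps. Setting this equal to supply: 1288 - 4Ps = -77 + 3Ps, so Ps = 195.
Buyers pay Pb = 195 − 63 = 132; x' = -77 + 3·195 = 508.
ΔCS = ½(400 + 508)(159 − 132) = 12258; ΔPS = ½(400 + 508)(195 − 159) = 16344.
Government spending = 63 × 508 = 32004.
Net change = 12258 + 16344 − 32004 = -3402. The loss equals the DWL triangle ½·63·108.

Net change in total surplus = -3402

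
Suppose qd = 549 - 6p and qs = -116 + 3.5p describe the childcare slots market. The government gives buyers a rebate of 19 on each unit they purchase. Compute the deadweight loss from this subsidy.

Deadweight loss = 399

Pre-subsidy: 549 - 6p = -116 + 3.5p gives p* = 70, q* = 129.
With the rebate, buyers effectively pay pb = ps − 19, where ps is the price sellers receive.
Demand in terms of ps becomes qd = 549 − 6(ps − 19) = 663 - 6ps. Setting this equal to supply: 663 - 6ps = -116 + 3.5ps, so ps = 82.
Buyers pay pb = 82 − 19 = 63; q' = -116 + 3.5·82 = 171.
The subsidy expands output by 171 − 129 = 42 past the efficient level; on those units the gap between marginal cost and willingness to pay runs from 0 up to 19.
DWL = ½ × 19 × 42 = 399.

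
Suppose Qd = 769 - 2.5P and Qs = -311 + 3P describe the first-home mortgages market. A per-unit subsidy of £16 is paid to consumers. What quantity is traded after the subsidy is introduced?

Q' = 3299/11

Pre-subsidy: 769 - 2.5P = -311 + 3P gives P* = 2160/11, Q* = 3059/11.
With the rebate, buyers effectively pay Pb = Ps − 16, where Ps is the price sellers receive.
Demand in terms of Ps becomes Qd = 769 − 2.5(Ps − 16) = 809 - 2.5Ps. Setting this equal to supply: 809 - 2.5Ps = -311 + 3Ps, so Ps = 2240/11.
Buyers pay Pb = 2240/11 − 16 = 2064/11; Q' = -311 + 3·(2240/11) = 3299/11.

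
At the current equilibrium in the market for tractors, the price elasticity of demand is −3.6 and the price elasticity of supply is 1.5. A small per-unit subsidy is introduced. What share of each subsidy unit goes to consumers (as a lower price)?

Consumer share = 5/17

For a small subsidy around the equilibrium, the benefit split depends on the relative slopes, which at a point are proportional to the elasticities.
Buyer share = εs/(εs + |εd|) = 1.5/(1.5 + 3.6) = 5/17; seller share = |εd|/(εs + |εd|) = 12/17.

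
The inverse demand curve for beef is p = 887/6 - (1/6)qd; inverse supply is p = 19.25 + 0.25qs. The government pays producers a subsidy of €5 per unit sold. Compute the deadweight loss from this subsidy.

Deadweight loss = €30

Pre-subsidy: 887/6 - (1/6)q = 19.25 + 0.25q gives q* = 308.6 and p* = 96.4.
With the subsidy, sellers receive ps = pb + 5 for each unit, where pb is the price buyers pay.
On the curves, pb = 887/6 - (1/6)q and ps = 19.25 + 0.25q; the wedge ps − pb = 5 gives 19.25 + 0.25q − (887/6 - (1/6)q) = 5, so q' = 320.6.
Then pb = 887/6 − (1/6)·320.6 = 94.4 and ps = 19.25 + 0.25·320.6 = 99.4.
The subsidy expands output by 320.6 − 308.6 = 12 past the efficient level; on those units the gap between marginal cost and willingness to pay runs from 0 up to 5.
DWL = ½ × 5 × 12 = 30.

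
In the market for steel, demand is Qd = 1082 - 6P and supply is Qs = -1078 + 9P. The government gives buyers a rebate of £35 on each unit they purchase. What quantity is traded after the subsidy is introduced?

Pre-subsidy: 1082 - 6P = -1078 + 9P gives P* = 144, Q* = 218.
With the rebate, buyers effectively pay Pb = Ps − 35, where Ps is the price sellers receive.
Demand in terms of Ps becomes Qd = 1082 − 6(Ps − 35) = 1292 - 6Ps. Setting this equal to supply: 1292 - 6Ps = -1078 + 9Ps, so Ps = 158.
Buyers pay Pb = 158 − 35 = 123; Q' = -1078 + 9·158 = 344.

Q' = 344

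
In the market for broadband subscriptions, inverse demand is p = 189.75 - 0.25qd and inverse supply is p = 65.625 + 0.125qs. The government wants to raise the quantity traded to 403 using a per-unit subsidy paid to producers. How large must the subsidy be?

At q = 403, from the demand curve buyers pay pb = 189.75 − 0.25·403 = 89; from the supply curve sellers need ps = 65.625 + 0.125·403 = 116.
The subsidy must fill the gap: s = ps − pb = 116 − 89 = 27.

Required subsidy s = 27 per unit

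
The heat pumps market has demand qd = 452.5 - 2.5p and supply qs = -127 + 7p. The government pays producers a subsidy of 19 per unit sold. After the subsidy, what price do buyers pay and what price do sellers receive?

Pre-subsidy: 452.5 - 2.5p = -127 + 7p gives p* = 61, q* = 300.
With the subsidy, sellers receive ps = pb + 19 for each unit, where pb is the price buyers pay.
Supply in terms of pb becomes qs = -127 + 7(pb + 19) = 6 + 7pb. Setting this equal to demand: 452.5 - 2.5pb = 6 + 7pb, so pb = 47.
Sellers receive ps = 47 + 19 = 66; q' = 452.5 − 2.5·47 = 335.

Buyers pay 47; sellers receive 66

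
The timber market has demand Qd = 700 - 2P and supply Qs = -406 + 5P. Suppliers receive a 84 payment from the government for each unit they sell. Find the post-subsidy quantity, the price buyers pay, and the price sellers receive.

Q' = 504; buyers pay 98; sellers receive 182

Pre-subsidy: 700 - 2P = -406 + 5P gives P* = 158, Q* = 384.
With the subsidy, sellers receive Ps = Pb + 84 for each unit, where Pb is the price buyers pay.
Supply in terms of Pb becomes Qs = -406 + 5(Pb + 84) = 14 + 5Pb. Setting this equal to demand: 700 - 2Pb = 14 + 5Pb, so Pb = 98.
Sellers receive Ps = 98 + 84 = 182; Q' = 700 − 2·98 = 504.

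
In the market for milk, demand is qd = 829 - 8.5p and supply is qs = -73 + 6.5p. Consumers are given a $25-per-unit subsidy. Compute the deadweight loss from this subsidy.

Deadweight loss = 27625/24

Pre-subsidy: 829 - 8.5p = -73 + 6.5p gives p* = 902/15, q* = 4768/15.
With the rebate, buyers effectively pay pb = ps − 25, where ps is the price sellers receive.
Demand in terms of ps becomes qd = 829 − 8.5(ps − 25) = 1041.5 - 8.5ps. Setting this equal to supply: 1041.5 - 8.5ps = -73 + 6.5ps, so ps = 74.3.
Buyers pay pb = 74.3 − 25 = 49.3; q' = -73 + 6.5·74.3 = 409.95.
The subsidy expands output by 409.95 − 4768/15 = 1105/12 past the efficient level; on those units the gap between marginal cost and willingness to pay runs from 0 up to 25.
DWL = ½ × 25 × 1105/12 = 27625/24.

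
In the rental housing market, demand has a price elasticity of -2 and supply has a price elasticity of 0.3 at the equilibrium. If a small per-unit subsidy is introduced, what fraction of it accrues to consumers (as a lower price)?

Consumer share = 3/23

For a small subsidy around the equilibrium, the benefit split depends on the relative slopes, which at a point are proportional to the elasticities.
Buyer share = εs/(εs + |εd|) = 0.3/(0.3 + 2) = 3/23; seller share = |εd|/(εs + |εd|) = 20/23.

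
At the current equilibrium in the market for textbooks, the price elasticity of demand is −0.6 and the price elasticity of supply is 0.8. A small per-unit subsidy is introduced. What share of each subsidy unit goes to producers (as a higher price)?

Producer share = 3/7

For a small subsidy around the equilibrium, the benefit split depends on the relative slopes, which at a point are proportional to the elasticities.
Buyer share = εs/(εs + |εd|) = 0.8/(0.8 + 0.6) = 4/7; seller share = |εd|/(εs + |εd|) = 3/7.
So producers capture 3/7 of the subsidy.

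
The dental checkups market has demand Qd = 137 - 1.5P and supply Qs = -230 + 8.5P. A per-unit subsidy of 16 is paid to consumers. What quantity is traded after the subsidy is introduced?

Pre-subsidy: 137 - 1.5P = -230 + 8.5P gives P* = 36.7, Q* = 81.95.
With the rebate, buyers effectively pay Pb = Ps − 16, where Ps is the price sellers receive.
Demand in terms of Ps becomes Qd = 137 − 1.5(Ps − 16) = 161 - 1.5Ps. Setting this equal to supply: 161 - 1.5Ps = -230 + 8.5Ps, so Ps = 39.1.
Buyers pay Pb = 39.1 − 16 = 23.1; Q' = -230 + 8.5·39.1 = 102.35.

Q' = 102.35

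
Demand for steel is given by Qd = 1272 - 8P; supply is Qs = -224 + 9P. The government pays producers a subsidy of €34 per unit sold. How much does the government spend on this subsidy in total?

Pre-subsidy: 1272 - 8P = -224 + 9P gives P* = 88, Q* = 568.
With the subsidy, sellers receive Ps = Pb + 34 for each unit, where Pb is the price buyers pay.
Supply in terms of Pb becomes Qs = -224 + 9(Pb + 34) = 82 + 9Pb. Setting this equal to demand: 1272 - 8Pb = 82 + 9Pb, so Pb = 70.
Sellers receive Ps = 70 + 34 = 104; Q' = 1272 − 8·70 = 712.
Government outlay = subsidy × quantity = 34 × 712 = 24208.

Government cost = €24208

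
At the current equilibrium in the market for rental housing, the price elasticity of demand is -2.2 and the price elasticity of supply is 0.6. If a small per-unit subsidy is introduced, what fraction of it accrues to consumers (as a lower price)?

Consumer share = 3/14

For a small subsidy around the equilibrium, the benefit split depends on the relative slopes, which at a point are proportional to the elasticities.
Buyer share = εs/(εs + |εd|) = 0.6/(0.6 + 2.2) = 3/14; seller share = |εd|/(εs + |εd|) = 11/14.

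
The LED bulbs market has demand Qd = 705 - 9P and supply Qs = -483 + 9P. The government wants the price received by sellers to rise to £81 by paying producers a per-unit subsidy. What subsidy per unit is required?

Required subsidy s = £30 per unit

At a seller price of 81, quantity supplied is -483 + 9·81 = 246.
Buyers absorb 246 only when they pay Pb with 705 − 9·Pb = 246, i.e. Pb = 51.
s = Ps − Pb = 81 − 51 = 30.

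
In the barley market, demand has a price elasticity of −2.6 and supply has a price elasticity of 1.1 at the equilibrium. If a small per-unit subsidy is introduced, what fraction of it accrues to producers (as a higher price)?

For a small subsidy around the equilibrium, the benefit split depends on the relative slopes, which at a point are proportional to the elasticities.
Buyer share = εs/(εs + |εd|) = 1.1/(1.1 + 2.6) = 11/37; seller share = |εd|/(εs + |εd|) = 26/37.
So producers capture 26/37 of the subsidy.

Producer share = 26/37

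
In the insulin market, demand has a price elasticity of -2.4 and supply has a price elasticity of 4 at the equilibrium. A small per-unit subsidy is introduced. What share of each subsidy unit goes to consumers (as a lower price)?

Consumer share = 0.625

For a small subsidy around the equilibrium, the benefit split depends on the relative slopes, which at a point are proportional to the elasticities.
Buyer share = εs/(εs + |εd|) = 4/(4 + 2.4) = 0.625; seller share = |εd|/(εs + |εd|) = 0.375.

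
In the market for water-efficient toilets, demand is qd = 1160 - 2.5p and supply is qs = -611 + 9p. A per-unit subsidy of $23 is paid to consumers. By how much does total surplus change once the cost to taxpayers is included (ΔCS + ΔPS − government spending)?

Net change in total surplus = -$517.5

Pre-subsidy: 1160 - 2.5p = -611 + 9p gives p* = 154, q* = 775.
With the rebate, buyers effectively pay pb = ps − 23, where ps is the price sellers receive.
Demand in terms of ps becomes qd = 1160 − 2.5(ps − 23) = 1217.5 - 2.5ps. Setting this equal to supply: 1217.5 - 2.5ps = -611 + 9ps, so ps = 159.
Buyers pay pb = 159 − 23 = 136; q' = -611 + 9·159 = 820.
ΔCS = ½(775 + 820)(154 − 136) = 14355; ΔPS = ½(775 + 820)(159 − 154) = 3987.5.
Government spending = 23 × 820 = 18860.
Net change = 14355 + 3987.5 − 18860 = -517.5. The loss equals the DWL triangle ½·23·45.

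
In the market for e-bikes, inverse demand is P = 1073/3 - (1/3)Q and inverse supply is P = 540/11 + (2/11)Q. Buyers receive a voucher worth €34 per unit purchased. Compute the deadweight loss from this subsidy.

Pre-subsidy: 1073/3 - (1/3)Q = 540/11 + (2/11)Q gives Q* = 599 and P* = 158.
With the rebate, buyers effectively pay Pb = Ps − 34, where Ps is the price sellers receive.
On the curves, Pb = 1073/3 - (1/3)Q and Ps = 540/11 + (2/11)Q; the wedge Ps − Pb = 34 gives 540/11 + (2/11)Q − (1073/3 - (1/3)Q) = 34, so Q' = 665.
Then Pb = 1073/3 − (1/3)·665 = 136 and Ps = 540/11 + (2/11)·665 = 170.
The subsidy expands output by 665 − 599 = 66 past the efficient level; on those units the gap between marginal cost and willingness to pay runs from 0 up to 34.
DWL = ½ × 34 × 66 = 1122.

Deadweight loss = €1122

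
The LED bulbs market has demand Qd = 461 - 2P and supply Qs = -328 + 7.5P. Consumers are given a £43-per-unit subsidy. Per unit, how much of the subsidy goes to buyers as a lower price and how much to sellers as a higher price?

Buyers gain 645/19 per unit; sellers gain 172/19 per unit

Pre-subsidy: 461 - 2P = -328 + 7.5P gives P* = 1578/19, Q* = 5603/19.
With the rebate, buyers effectively pay Pb = Ps − 43, where Ps is the price sellers receive.
Demand in terms of Ps becomes Qd = 461 − 2(Ps − 43) = 547 - 2Ps. Setting this equal to supply: 547 - 2Ps = -328 + 7.5Ps, so Ps = 1750/19.
Buyers pay Pb = 1750/19 − 43 = 933/19; Q' = -328 + 7.5·(1750/19) = 6893/19.
Buyers' price falls by P* − Pb = 1578/19 − 933/19 = 645/19; sellers' price rises by Ps − P* = 1750/19 − 1578/19 = 172/19.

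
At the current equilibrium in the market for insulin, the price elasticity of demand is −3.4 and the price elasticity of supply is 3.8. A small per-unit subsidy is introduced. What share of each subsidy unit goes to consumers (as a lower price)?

For a small subsidy around the equilibrium, the benefit split depends on the relative slopes, which at a point are proportional to the elasticities.
Buyer share = εs/(εs + |εd|) = 3.8/(3.8 + 3.4) = 19/36; seller share = |εd|/(εs + |εd|) = 17/36.

Consumer share = 19/36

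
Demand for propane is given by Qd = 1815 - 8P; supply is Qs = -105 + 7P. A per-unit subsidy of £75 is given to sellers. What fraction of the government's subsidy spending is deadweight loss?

DWL / government spending = 20/153

Pre-subsidy: 1815 - 8P = -105 + 7P gives P* = 128, Q* = 791.
With the subsidy, sellers receive Ps = Pb + 75 for each unit, where Pb is the price buyers pay.
Supply in terms of Pb becomes Qs = -105 + 7(Pb + 75) = 420 + 7Pb. Setting this equal to demand: 1815 - 8Pb = 420 + 7Pb, so Pb = 93.
Sellers receive Ps = 93 + 75 = 168; Q' = 1815 − 8·93 = 1071.
ΔCS = ½(791 + 1071)(128 − 93) = 32585; ΔPS = ½(791 + 1071)(168 − 128) = 37240.
Government spending = 75 × 1071 = 80325.
DWL = ½ × 75 × (1071 − 791) = 10500; fraction = 10500 / 80325 = 20/153.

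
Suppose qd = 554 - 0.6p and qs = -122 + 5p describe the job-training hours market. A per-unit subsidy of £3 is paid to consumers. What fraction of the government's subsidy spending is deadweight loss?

Pre-subsidy: 554 - 0.6p = -122 + 5p gives p* = 845/7, q* = 3371/7.
With the rebate, buyers effectively pay pb = ps − 3, where ps is the price sellers receive.
Demand in terms of ps becomes qd = 554 − 0.6(ps − 3) = 555.8 - 0.6ps. Setting this equal to supply: 555.8 - 0.6ps = -122 + 5ps, so ps = 3389/28.
Buyers pay pb = 3389/28 − 3 = 3305/28; q' = -122 + 5·(3389/28) = 13529/28.
ΔCS = ½(3371/7 + 13529/28)(845/7 − 3305/28) = 289425/224; ΔPS = ½(3371/7 + 13529/28)(3389/28 − 845/7) = 34731/224.
Government spending = 3 × 13529/28 = 40587/28.
DWL = ½ × 3 × (13529/28 − 3371/7) = 135/56; fraction = (135/56) / (40587/28) = 45/27058.

DWL / government spending = 45/27058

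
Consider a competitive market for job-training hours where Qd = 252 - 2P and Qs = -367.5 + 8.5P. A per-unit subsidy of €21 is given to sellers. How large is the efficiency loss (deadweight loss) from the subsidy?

Deadweight loss = €357

Pre-subsidy: 252 - 2P = -367.5 + 8.5P gives P* = 59, Q* = 134.
With the subsidy, sellers receive Ps = Pb + 21 for each unit, where Pb is the price buyers pay.
Supply in terms of Pb becomes Qs = -367.5 + 8.5(Pb + 21) = -189 + 8.5Pb. Setting this equal to demand: 252 - 2Pb = -189 + 8.5Pb, so Pb = 42.
Sellers receive Ps = 42 + 21 = 63; Q' = 252 − 2·42 = 168.
The subsidy expands output by 168 − 134 = 34 past the efficient level; on those units the gap between marginal cost and willingness to pay runs from 0 up to 21.
DWL = ½ × 21 × 34 = 357.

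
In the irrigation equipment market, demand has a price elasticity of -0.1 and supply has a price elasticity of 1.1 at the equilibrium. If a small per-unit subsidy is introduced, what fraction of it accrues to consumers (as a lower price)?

Consumer share = 11/12

For a small subsidy around the equilibrium, the benefit split depends on the relative slopes, which at a point are proportional to the elasticities.
Buyer share = εs/(εs + |εd|) = 1.1/(1.1 + 0.1) = 11/12; seller share = |εd|/(εs + |εd|) = 1/12.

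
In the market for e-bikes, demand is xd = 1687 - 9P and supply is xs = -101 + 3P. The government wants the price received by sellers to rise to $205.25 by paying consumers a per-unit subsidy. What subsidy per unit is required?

Required subsidy s = $75 per unit

At a seller price of 205.25, quantity supplied is -101 + 3·205.25 = 514.75.
Buyers absorb 514.75 only when they pay Pb with 1687 − 9·Pb = 514.75, i.e. Pb = 130.25.
s = Ps − Pb = 205.25 − 130.25 = 75.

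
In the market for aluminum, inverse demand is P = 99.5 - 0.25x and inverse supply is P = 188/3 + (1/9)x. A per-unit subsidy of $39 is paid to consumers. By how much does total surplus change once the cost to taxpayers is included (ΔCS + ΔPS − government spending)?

Net change in total surplus = -$2106

Pre-subsidy: 99.5 - 0.25x = 188/3 + (1/9)x gives x* = 102 and P* = 74.
With the rebate, buyers effectively pay Pb = Ps − 39, where Ps is the price sellers receive.
On the curves, Pb = 99.5 - 0.25x and Ps = 188/3 + (1/9)x; the wedge Ps − Pb = 39 gives 188/3 + (1/9)x − (99.5 - 0.25x) = 39, so x' = 210.
Then Pb = 99.5 − 0.25·210 = 47 and Ps = 188/3 + (1/9)·210 = 86.
ΔCS = ½(102 + 210)(74 − 47) = 4212; ΔPS = ½(102 + 210)(86 − 74) = 1872.
Government spending = 39 × 210 = 8190.
Net change = 4212 + 1872 − 8190 = -2106. The loss equals the DWL triangle ½·39·108.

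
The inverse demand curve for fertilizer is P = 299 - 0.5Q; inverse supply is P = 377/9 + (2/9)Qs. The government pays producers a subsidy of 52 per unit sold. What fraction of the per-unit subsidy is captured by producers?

Pre-subsidy: 299 - 0.5Q = 377/9 + (2/9)Q gives Q* = 356 and P* = 121.
With the subsidy, sellers receive Ps = Pb + 52 for each unit, where Pb is the price buyers pay.
On the curves, Pb = 299 - 0.5Q and Ps = 377/9 + (2/9)Q; the wedge Ps − Pb = 52 gives 377/9 + (2/9)Q − (299 - 0.5Q) = 52, so Q' = 428.
Then Pb = 299 − 0.5·428 = 85 and Ps = 377/9 + (2/9)·428 = 137.
Buyers' price falls by P* − Pb = 121 − 85 = 36; sellers' price rises by Ps − P* = 137 − 121 = 16.
So producers capture 16/52 = 4/13 of each unit of subsidy.

Producer share = 4/13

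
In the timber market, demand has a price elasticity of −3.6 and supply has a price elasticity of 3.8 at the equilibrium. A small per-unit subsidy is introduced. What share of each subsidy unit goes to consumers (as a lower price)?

Consumer share = 19/37

For a small subsidy around the equilibrium, the benefit split depends on the relative slopes, which at a point are proportional to the elasticities.
Buyer share = εs/(εs + |εd|) = 3.8/(3.8 + 3.6) = 19/37; seller share = |εd|/(εs + |εd|) = 18/37.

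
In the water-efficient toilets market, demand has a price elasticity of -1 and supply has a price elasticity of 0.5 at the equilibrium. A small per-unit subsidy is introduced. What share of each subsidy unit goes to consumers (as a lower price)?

Consumer share = 1/3

For a small subsidy around the equilibrium, the benefit split depends on the relative slopes, which at a point are proportional to the elasticities.
Buyer share = εs/(εs + |εd|) = 0.5/(0.5 + 1) = 1/3; seller share = |εd|/(εs + |εd|) = 2/3.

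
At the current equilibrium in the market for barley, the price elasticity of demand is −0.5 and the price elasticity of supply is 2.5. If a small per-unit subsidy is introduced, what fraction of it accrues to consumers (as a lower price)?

Consumer share = 5/6

For a small subsidy around the equilibrium, the benefit split depends on the relative slopes, which at a point are proportional to the elasticities.
Buyer share = εs/(εs + |εd|) = 2.5/(2.5 + 0.5) = 5/6; seller share = |εd|/(εs + |εd|) = 1/6.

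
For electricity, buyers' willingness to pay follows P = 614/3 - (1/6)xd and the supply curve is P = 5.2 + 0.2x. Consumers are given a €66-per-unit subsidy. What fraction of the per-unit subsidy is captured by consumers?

Pre-subsidy: 614/3 - (1/6)x = 5.2 + 0.2x gives x* = 544 and P* = 114.
With the rebate, buyers effectively pay Pb = Ps − 66, where Ps is the price sellers receive.
On the curves, Pb = 614/3 - (1/6)x and Ps = 5.2 + 0.2x; the wedge Ps − Pb = 66 gives 5.2 + 0.2x − (614/3 - (1/6)x) = 66, so x' = 724.
Then Pb = 614/3 − (1/6)·724 = 84 and Ps = 5.2 + 0.2·724 = 150.
Buyers' price falls by P* − Pb = 114 − 84 = 30; sellers' price rises by Ps − P* = 150 − 114 = 36.
So consumers capture 30/66 = 5/11 of each unit of subsidy.

Consumer share = 5/11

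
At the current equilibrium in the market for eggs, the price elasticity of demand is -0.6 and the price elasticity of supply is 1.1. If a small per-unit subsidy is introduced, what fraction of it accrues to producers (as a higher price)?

For a small subsidy around the equilibrium, the benefit split depends on the relative slopes, which at a point are proportional to the elasticities.
Buyer share = εs/(εs + |εd|) = 1.1/(1.1 + 0.6) = 11/17; seller share = |εd|/(εs + |εd|) = 6/17.
So producers capture 6/17 of the subsidy.

Producer share = 6/17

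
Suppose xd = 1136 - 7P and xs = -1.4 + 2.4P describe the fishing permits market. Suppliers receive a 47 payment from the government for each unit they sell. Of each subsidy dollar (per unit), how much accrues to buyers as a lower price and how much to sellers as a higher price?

Buyers gain 12 per unit; sellers gain 35 per unit

Pre-subsidy: 1136 - 7P = -1.4 + 2.4P gives P* = 121, x* = 289.
With the subsidy, sellers receive Ps = Pb + 47 for each unit, where Pb is the price buyers pay.
Supply in terms of Pb becomes xs = -1.4 + 2.4(Pb + 47) = 111.4 + 2.4Pb. Setting this equal to demand: 1136 - 7Pb = 111.4 + 2.4Pb, so Pb = 109.
Sellers receive Ps = 109 + 47 = 156; x' = 1136 − 7·109 = 373.
Buyers' price falls by P* − Pb = 121 − 109 = 12; sellers' price rises by Ps − P* = 156 − 121 = 35.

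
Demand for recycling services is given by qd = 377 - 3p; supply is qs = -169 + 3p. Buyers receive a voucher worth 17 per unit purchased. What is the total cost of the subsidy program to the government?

Government cost = 2201.5

Pre-subsidy: 377 - 3p = -169 + 3p gives p* = 91, q* = 104.
With the rebate, buyers effectively pay pb = ps − 17, where ps is the price sellers receive.
Demand in terms of ps becomes qd = 377 − 3(ps − 17) = 428 - 3ps. Setting this equal to supply: 428 - 3ps = -169 + 3ps, so ps = 99.5.
Buyers pay pb = 99.5 − 17 = 82.5; q' = -169 + 3·99.5 = 129.5.
Government outlay = subsidy × quantity = 17 × 129.5 = 2201.5.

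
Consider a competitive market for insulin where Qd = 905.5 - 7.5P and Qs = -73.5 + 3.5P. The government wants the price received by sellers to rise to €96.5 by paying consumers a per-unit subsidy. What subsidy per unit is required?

At a seller price of 96.5, quantity supplied is -73.5 + 3.5·96.5 = 264.25.
Buyers absorb 264.25 only when they pay Pb with 905.5 − 7.5·Pb = 264.25, i.e. Pb = 85.5.
s = Ps − Pb = 96.5 − 85.5 = 11.

Required subsidy s = €11 per unit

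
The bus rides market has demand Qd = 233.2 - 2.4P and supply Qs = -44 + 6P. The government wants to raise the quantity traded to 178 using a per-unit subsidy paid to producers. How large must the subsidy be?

At Q = 178, invert demand for the buyer price: Pb = (233.2 − 178)/2.4 = 23; invert supply for the seller price: Ps = (178 − (-44))/6 = 37.
The subsidy must fill the gap: s = Ps − Pb = 37 − 23 = 14.

Required subsidy s = 14 per unit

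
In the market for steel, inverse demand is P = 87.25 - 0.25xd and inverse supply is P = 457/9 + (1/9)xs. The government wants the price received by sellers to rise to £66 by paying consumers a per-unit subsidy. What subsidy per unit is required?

Required subsidy s = £13 per unit

At a seller price of 66, quantity supplied is -457 + 9·66 = 137.
Buyers absorb 137 only when they pay Pb = 87.25 − 0.25·137 = 53.
s = Ps − Pb = 66 − 53 = 13.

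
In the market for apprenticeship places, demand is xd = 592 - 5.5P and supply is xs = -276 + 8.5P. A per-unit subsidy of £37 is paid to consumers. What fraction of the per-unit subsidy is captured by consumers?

Pre-subsidy: 592 - 5.5P = -276 + 8.5P gives P* = 62, x* = 251.
With the rebate, buyers effectively pay Pb = Ps − 37, where Ps is the price sellers receive.
Demand in terms of Ps becomes xd = 592 − 5.5(Ps − 37) = 795.5 - 5.5Ps. Setting this equal to supply: 795.5 - 5.5Ps = -276 + 8.5Ps, so Ps = 2143/28.
Buyers pay Pb = 2143/28 − 37 = 1107/28; x' = -276 + 8.5·(2143/28) = 20975/56.
Buyers' price falls by P* − Pb = 62 − 1107/28 = 629/28; sellers' price rises by Ps − P* = 2143/28 − 62 = 407/28.
So consumers capture (629/28)/37 = 17/28 of each unit of subsidy.

Consumer share = 17/28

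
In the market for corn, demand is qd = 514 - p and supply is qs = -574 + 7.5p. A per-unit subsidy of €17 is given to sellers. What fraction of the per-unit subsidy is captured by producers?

Producer share = 2/17

Pre-subsidy: 514 - p = -574 + 7.5p gives p* = 128, q* = 386.
With the subsidy, sellers receive ps = pb + 17 for each unit, where pb is the price buyers pay.
Supply in terms of pb becomes qs = -574 + 7.5(pb + 17) = -446.5 + 7.5pb. Setting this equal to demand: 514 - pb = -446.5 + 7.5pb, so pb = 113.
Sellers receive ps = 113 + 17 = 130; q' = 514 − 1·113 = 401.
Buyers' price falls by p* − pb = 128 − 113 = 15; sellers' price rises by ps − p* = 130 − 128 = 2.
So producers capture 2/17 = 2/17 of each unit of subsidy.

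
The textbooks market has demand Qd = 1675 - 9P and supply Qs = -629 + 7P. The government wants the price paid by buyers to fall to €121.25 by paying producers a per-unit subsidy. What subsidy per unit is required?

At a buyer price of 121.25, quantity demanded is 1675 − 9·121.25 = 583.75.
Sellers supply 583.75 only when they receive Ps with -629 + 7·Ps = 583.75, i.e. Ps = 173.25.
s = Ps − Pb = 173.25 − 121.25 = 52.

Required subsidy s = €52 per unit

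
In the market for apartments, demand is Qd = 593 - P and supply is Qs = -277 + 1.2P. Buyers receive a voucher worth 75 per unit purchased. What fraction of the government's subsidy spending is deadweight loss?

DWL / government spending = 225/2623

Pre-subsidy: 593 - P = -277 + 1.2P gives P* = 4350/11, Q* = 2173/11.
With the rebate, buyers effectively pay Pb = Ps − 75, where Ps is the price sellers receive.
Demand in terms of Ps becomes Qd = 593 − 1(Ps − 75) = 668 - Ps. Setting this equal to supply: 668 - Ps = -277 + 1.2Ps, so Ps = 4725/11.
Buyers pay Pb = 4725/11 − 75 = 3900/11; Q' = -277 + 1.2·(4725/11) = 2623/11.
ΔCS = ½(2173/11 + 2623/11)(4350/11 − 3900/11) = 98100/11; ΔPS = ½(2173/11 + 2623/11)(4725/11 − 4350/11) = 81750/11.
Government spending = 75 × 2623/11 = 196725/11.
DWL = ½ × 75 × (2623/11 − 2173/11) = 16875/11; fraction = (16875/11) / (196725/11) = 225/2623.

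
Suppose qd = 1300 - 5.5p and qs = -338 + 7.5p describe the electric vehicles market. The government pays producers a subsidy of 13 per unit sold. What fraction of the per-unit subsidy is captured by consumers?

Consumer share = 15/26

Pre-subsidy: 1300 - 5.5p = -338 + 7.5p gives p* = 126, q* = 607.
With the subsidy, sellers receive ps = pb + 13 for each unit, where pb is the price buyers pay.
Supply in terms of pb becomes qs = -338 + 7.5(pb + 13) = -240.5 + 7.5pb. Setting this equal to demand: 1300 - 5.5pb = -240.5 + 7.5pb, so pb = 118.5.
Sellers receive ps = 118.5 + 13 = 131.5; q' = 1300 − 5.5·118.5 = 648.25.
Buyers' price falls by p* − pb = 126 − 118.5 = 7.5; sellers' price rises by ps − p* = 131.5 − 126 = 5.5.
So consumers capture 7.5/13 = 15/26 of each unit of subsidy.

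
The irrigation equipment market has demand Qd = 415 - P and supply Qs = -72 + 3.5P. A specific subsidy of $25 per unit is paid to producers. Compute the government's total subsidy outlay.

Pre-subsidy: 415 - P = -72 + 3.5P gives P* = 974/9, Q* = 2761/9.
With the subsidy, sellers receive Ps = Pb + 25 for each unit, where Pb is the price buyers pay.
Supply in terms of Pb becomes Qs = -72 + 3.5(Pb + 25) = 15.5 + 3.5Pb. Setting this equal to demand: 415 - Pb = 15.5 + 3.5Pb, so Pb = 799/9.
Sellers receive Ps = 799/9 + 25 = 1024/9; Q' = 415 − 1·(799/9) = 2936/9.
Government outlay = subsidy × quantity = 25 × 2936/9 = 73400/9.

Government cost = 73400/9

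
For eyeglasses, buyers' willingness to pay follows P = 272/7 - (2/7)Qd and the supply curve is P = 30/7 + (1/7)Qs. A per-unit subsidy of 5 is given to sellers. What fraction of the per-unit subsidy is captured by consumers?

Pre-subsidy: 272/7 - (2/7)Q = 30/7 + (1/7)Q gives Q* = 242/3 and P* = 332/21.
With the subsidy, sellers receive Ps = Pb + 5 for each unit, where Pb is the price buyers pay.
On the curves, Pb = 272/7 - (2/7)Q and Ps = 30/7 + (1/7)Q; the wedge Ps − Pb = 5 gives 30/7 + (1/7)Q − (272/7 - (2/7)Q) = 5, so Q' = 277/3.
Then Pb = 272/7 − (2/7)·(277/3) = 262/21 and Ps = 30/7 + (1/7)·(277/3) = 367/21.
Buyers' price falls by P* − Pb = 332/21 − 262/21 = 10/3; sellers' price rises by Ps − P* = 367/21 − 332/21 = 5/3.
So consumers capture (10/3)/5 = 2/3 of each unit of subsidy.

Consumer share = 2/3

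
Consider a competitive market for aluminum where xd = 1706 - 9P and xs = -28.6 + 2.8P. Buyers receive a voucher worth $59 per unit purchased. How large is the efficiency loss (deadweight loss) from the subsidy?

Deadweight loss = $3717

Pre-subsidy: 1706 - 9P = -28.6 + 2.8P gives P* = 147, x* = 383.
With the rebate, buyers effectively pay Pb = Ps − 59, where Ps is the price sellers receive.
Demand in terms of Ps becomes xd = 1706 − 9(Ps − 59) = 2237 - 9Ps. Setting this equal to supply: 2237 - 9Ps = -28.6 + 2.8Ps, so Ps = 192.
Buyers pay Pb = 192 − 59 = 133; x' = -28.6 + 2.8·192 = 509.
The subsidy expands output by 509 − 383 = 126 past the efficient level; on those units the gap between marginal cost and willingness to pay runs from 0 up to 59.
DWL = ½ × 59 × 126 = 3717.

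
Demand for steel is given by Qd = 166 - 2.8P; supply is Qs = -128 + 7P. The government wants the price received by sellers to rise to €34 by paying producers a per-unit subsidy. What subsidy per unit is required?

Required subsidy s = €14 per unit

At a seller price of 34, quantity supplied is -128 + 7·34 = 110.
Buyers absorb 110 only when they pay Pb with 166 − 2.8·Pb = 110, i.e. Pb = 20.
s = Ps − Pb = 34 − 20 = 14.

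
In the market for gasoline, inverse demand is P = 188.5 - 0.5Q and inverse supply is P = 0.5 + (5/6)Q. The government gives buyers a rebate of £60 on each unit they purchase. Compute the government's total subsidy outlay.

Pre-subsidy: 188.5 - 0.5Q = 0.5 + (5/6)Q gives Q* = 141 and P* = 118.
With the rebate, buyers effectively pay Pb = Ps − 60, where Ps is the price sellers receive.
On the curves, Pb = 188.5 - 0.5Q and Ps = 0.5 + (5/6)Q; the wedge Ps − Pb = 60 gives 0.5 + (5/6)Q − (188.5 - 0.5Q) = 60, so Q' = 186.
Then Pb = 188.5 − 0.5·186 = 95.5 and Ps = 0.5 + (5/6)·186 = 155.5.
Government outlay = subsidy × quantity = 60 × 186 = 11160.

Government cost = £11160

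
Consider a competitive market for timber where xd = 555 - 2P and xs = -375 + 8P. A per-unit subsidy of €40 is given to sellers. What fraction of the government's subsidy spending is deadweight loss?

DWL / government spending = 32/433

Pre-subsidy: 555 - 2P = -375 + 8P gives P* = 93, x* = 369.
With the subsidy, sellers receive Ps = Pb + 40 for each unit, where Pb is the price buyers pay.
Supply in terms of Pb becomes xs = -375 + 8(Pb + 40) = -55 + 8Pb. Setting this equal to demand: 555 - 2Pb = -55 + 8Pb, so Pb = 61.
Sellers receive Ps = 61 + 40 = 101; x' = 555 − 2·61 = 433.
ΔCS = ½(369 + 433)(93 − 61) = 12832; ΔPS = ½(369 + 433)(101 − 93) = 3208.
Government spending = 40 × 433 = 17320.
DWL = ½ × 40 × (433 − 369) = 1280; fraction = 1280 / 17320 = 32/433.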